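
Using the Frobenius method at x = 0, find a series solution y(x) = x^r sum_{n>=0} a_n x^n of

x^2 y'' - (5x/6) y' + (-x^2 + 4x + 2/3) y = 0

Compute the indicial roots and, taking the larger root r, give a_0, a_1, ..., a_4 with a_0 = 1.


Write in Frobenius form y'' + (p(x)/x) y' + (q(x)/x^2) y = 0:
  p(x) = -5/6,  q(x) = -x^2 + 4x + 2/3.
Indicial equation: r(r-1) + (-5/6) r + (2/3) = 0 -> roots r_1 = 4/3, r_2 = 1/2.
Take r = r_1 = 4/3. Let y(x) = x^r sum_{n>=0} a_n x^n with a_0 = 1.
Substitute y = x^r sum a_n x^n and match x^{r+n}. The recurrence is
  D(n) a_n + 4 a_{n-1} - 1 a_{n-2} = 0,  where D(n) = (r+n)(r+n-1) + (-5/6)(r+n) + (2/3).
  a_n = [-4 a_{n-1} + 1 a_{n-2}] / D(n).
Since the indicial polynomial factors as (r - r_1)(r - r_2), D(n) = (r_1 + n - r_1)(r_1 + n - r_2) = n(n + 5/6).
Evaluating step by step (a_0 = 1):
  n = 1: D(1) = 1(1 + 5/6) = 11/6; numerator = -4(1) = -4; a_1 = (-4)/(11/6) = -24/11
  n = 2: D(2) = 2(2 + 5/6) = 17/3; numerator = -4(-24/11) + 1(1) = 107/11; a_2 = (107/11)/(17/3) = 321/187
  n = 3: D(3) = 3(3 + 5/6) = 23/2; numerator = -4(321/187) + 1(-24/11) = -1692/187; a_3 = (-1692/187)/(23/2) = -3384/4301
  n = 4: D(4) = 4(4 + 5/6) = 58/3; numerator = -4(-3384/4301) + 1(321/187) = 20919/4301; a_4 = (20919/4301)/(58/3) = 62757/249458

r = 4/3; a_0 = 1; a_1 = -24/11; a_2 = 321/187; a_3 = -3384/4301; a_4 = 62757/249458


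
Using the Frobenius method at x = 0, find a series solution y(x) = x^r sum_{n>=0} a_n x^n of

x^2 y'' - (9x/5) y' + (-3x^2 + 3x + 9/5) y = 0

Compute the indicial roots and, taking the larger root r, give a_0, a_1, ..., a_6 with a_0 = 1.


Write in Frobenius form y'' + (p(x)/x) y' + (q(x)/x^2) y = 0:
  p(x) = -9/5,  q(x) = -3x^2 + 3x + 9/5.
Indicial equation: r(r-1) + (-9/5) r + (9/5) = 0 -> roots r_1 = 9/5, r_2 = 1.
Take r = r_1 = 9/5. Let y(x) = x^r sum_{n>=0} a_n x^n with a_0 = 1.
Substitute y = x^r sum a_n x^n and match x^{r+n}. The recurrence is
  D(n) a_n + 3 a_{n-1} - 3 a_{n-2} = 0,  where D(n) = (r+n)(r+n-1) + (-9/5)(r+n) + (9/5).
  a_n = [-3 a_{n-1} + 3 a_{n-2}] / D(n).
Since the indicial polynomial factors as (r - r_1)(r - r_2), D(n) = (r_1 + n - r_1)(r_1 + n - r_2) = n(n + 4/5).
Evaluating step by step (a_0 = 1):
  n = 1: D(1) = 1(1 + 4/5) = 9/5; numerator = -3(1) = -3; a_1 = (-3)/(9/5) = -5/3
  n = 2: D(2) = 2(2 + 4/5) = 28/5; numerator = -3(-5/3) + 3(1) = 8; a_2 = (8)/(28/5) = 10/7
  n = 3: D(3) = 3(3 + 4/5) = 57/5; numerator = -3(10/7) + 3(-5/3) = -65/7; a_3 = (-65/7)/(57/5) = -325/399
  n = 4: D(4) = 4(4 + 4/5) = 96/5; numerator = -3(-325/399) + 3(10/7) = 895/133; a_4 = (895/133)/(96/5) = 4475/12768
  n = 5: D(5) = 5(5 + 4/5) = 29; numerator = -3(4475/12768) + 3(-325/399) = -2125/608; a_5 = (-2125/608)/(29) = -2125/17632
  n = 6: D(6) = 6(6 + 4/5) = 204/5; numerator = -3(-2125/17632) + 3(4475/12768) = 5450/3857; a_6 = (5450/3857)/(204/5) = 13625/393414

r = 9/5; a_0 = 1; a_1 = -5/3; a_2 = 10/7; a_3 = -325/399; a_4 = 4475/12768; a_5 = -2125/17632; a_6 = 13625/393414


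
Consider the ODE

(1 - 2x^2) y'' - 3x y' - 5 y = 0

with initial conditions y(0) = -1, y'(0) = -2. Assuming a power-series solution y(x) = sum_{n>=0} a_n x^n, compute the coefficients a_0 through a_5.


Ansatz: y(x) = sum_{n>=0} a_n x^n, so y'(x) = sum_{n>=1} n a_n x^(n-1) and y''(x) = sum_{n>=2} n(n-1) a_n x^(n-2).
Substitute into P(x) y'' + Q(x) y' + R(x) y = 0 with P(x) = 1 - 2x^2, Q(x) = -3x, R(x) = -5, and match powers of x.
Initial conditions: a_0 = -1, a_1 = -2.
Setting the coefficient of each power of x to zero and solving order by order (substituting the coefficients already found):
  x^0: 2 a_2 - 5 a_0 = 0  ->  2 a_2 = 5 a_0 = -5  ->  a_2 = -5/2
  x^1: 6 a_3 - 8 a_1 = 0  ->  6 a_3 = 8 a_1 = -16  ->  a_3 = -8/3
  x^2: 12 a_4 - 15 a_2 = 0  ->  12 a_4 = 15 a_2 = -75/2  ->  a_4 = -25/8
  x^3: 20 a_5 - 26 a_3 = 0  ->  20 a_5 = 26 a_3 = -208/3  ->  a_5 = -52/15
Truncated series: y(x) = -1 - 2 x - (5/2) x^2 - (8/3) x^3 - (25/8) x^4 - (52/15) x^5 + O(x^6).

a_0 = -1; a_1 = -2; a_2 = -5/2; a_3 = -8/3; a_4 = -25/8; a_5 = -52/15


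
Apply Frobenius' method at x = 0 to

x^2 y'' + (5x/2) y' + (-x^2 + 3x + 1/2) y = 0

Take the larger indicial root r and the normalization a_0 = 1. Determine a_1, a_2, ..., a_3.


Write in Frobenius form y'' + (p(x)/x) y' + (q(x)/x^2) y = 0:
  p(x) = 5/2,  q(x) = -x^2 + 3x + 1/2.
Indicial equation: r(r-1) + (5/2) r + (1/2) = 0 -> roots r_1 = -1/2, r_2 = -1.
Take r = r_1 = -1/2. Let y(x) = x^r sum_{n>=0} a_n x^n with a_0 = 1.
Substitute y = x^r sum a_n x^n and match x^{r+n}. The recurrence is
  D(n) a_n + 3 a_{n-1} - 1 a_{n-2} = 0,  where D(n) = (r+n)(r+n-1) + (5/2)(r+n) + (1/2).
  a_n = [-3 a_{n-1} + 1 a_{n-2}] / D(n).
Since the indicial polynomial factors as (r - r_1)(r - r_2), D(n) = (r_1 + n - r_1)(r_1 + n - r_2) = n(n + 1/2).
Evaluating step by step (a_0 = 1):
  n = 1: D(1) = 1(1 + 1/2) = 3/2; numerator = -3(1) = -3; a_1 = (-3)/(3/2) = -2
  n = 2: D(2) = 2(2 + 1/2) = 5; numerator = -3(-2) + 1(1) = 7; a_2 = (7)/(5) = 7/5
  n = 3: D(3) = 3(3 + 1/2) = 21/2; numerator = -3(7/5) + 1(-2) = -31/5; a_3 = (-31/5)/(21/2) = -62/105

r = -1/2; a_0 = 1; a_1 = -2; a_2 = 7/5; a_3 = -62/105


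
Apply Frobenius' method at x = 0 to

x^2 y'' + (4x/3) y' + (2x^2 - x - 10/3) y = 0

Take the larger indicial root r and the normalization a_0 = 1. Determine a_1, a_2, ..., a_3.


Write in Frobenius form y'' + (p(x)/x) y' + (q(x)/x^2) y = 0:
  p(x) = 4/3,  q(x) = 2x^2 - x - 10/3.
Indicial equation: r(r-1) + (4/3) r + (-10/3) = 0 -> roots r_1 = 5/3, r_2 = -2.
Take r = r_1 = 5/3. Let y(x) = x^r sum_{n>=0} a_n x^n with a_0 = 1.
Substitute y = x^r sum a_n x^n and match x^{r+n}. The recurrence is
  D(n) a_n - 1 a_{n-1} + 2 a_{n-2} = 0,  where D(n) = (r+n)(r+n-1) + (4/3)(r+n) + (-10/3).
  a_n = [1 a_{n-1} - 2 a_{n-2}] / D(n).
Since the indicial polynomial factors as (r - r_1)(r - r_2), D(n) = (r_1 + n - r_1)(r_1 + n - r_2) = n(n + 11/3).
Evaluating step by step (a_0 = 1):
  n = 1: D(1) = 1(1 + 11/3) = 14/3; numerator = 1(1) = 1; a_1 = (1)/(14/3) = 3/14
  n = 2: D(2) = 2(2 + 11/3) = 34/3; numerator = 1(3/14) - 2(1) = -25/14; a_2 = (-25/14)/(34/3) = -75/476
  n = 3: D(3) = 3(3 + 11/3) = 20; numerator = 1(-75/476) - 2(3/14) = -279/476; a_3 = (-279/476)/(20) = -279/9520

r = 5/3; a_0 = 1; a_1 = 3/14; a_2 = -75/476; a_3 = -279/9520


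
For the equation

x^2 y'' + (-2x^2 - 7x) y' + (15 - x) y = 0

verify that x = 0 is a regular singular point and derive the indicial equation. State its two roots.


Divide by x^2 to reach normal form y'' + P_1(x) y' + P_2(x) y = 0 with P_1(x) = -2 - 7/x and P_2(x) = -1/x + 15/x^2.
x = 0 is a singular point because the y'-coefficient -2 - 7/x has a pole at x = 0 and the y-coefficient -1/x + 15/x^2 has a pole at x = 0.
It is a regular singular point because x P_1(x) = p(x) = -2x - 7 and x^2 P_2(x) = q(x) = 15 - x are polynomials, hence analytic at x = 0.
p(0) = -7,  q(0) = 15.
Indicial equation: r(r-1) + p(0) r + q(0) = 0, i.e. r^2 + (p(0) - 1) r + q(0) = 0, i.e. r^2 - 8 r + 15 = 0.
Discriminant: (-8)^2 - 4(15) = 4, so r = (8 ± 2)/2.
Solving: r_1 = 5, r_2 = 3.

indicial: r^2 - 8 r + 15 = 0; roots r_1 = 5, r_2 = 3


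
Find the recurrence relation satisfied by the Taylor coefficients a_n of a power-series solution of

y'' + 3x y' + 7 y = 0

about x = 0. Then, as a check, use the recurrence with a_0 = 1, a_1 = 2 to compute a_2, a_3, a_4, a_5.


Substitute y = sum_n a_n x^n.
y''(x) has coefficient (n+2)(n+1) a_{n+2} at x^n;
3 x y'(x) has coefficient 3 n a_n at x^n (shift);
7 y(x) has coefficient 7 a_n at x^n.
Matching x^n: (n+2)(n+1) a_{n+2} + (3n + 7) a_n = 0.
Thus a_{n+2} = (-3n - 7) / ((n+1)(n+2)) * a_n.

Check with a_0 = 1, a_1 = 2 (apply the recurrence for n = 0, 1, 2, 3): a_0 = 1, a_1 = 2, a_2 = -7/2, a_3 = -10/3, a_4 = 91/24, a_5 = 8/3.

a_(n+2) = (-3n - 7) / ((n+1)(n+2)) * a_n; check: a_0 = 1, a_1 = 2, a_2 = -7/2, a_3 = -10/3, a_4 = 91/24, a_5 = 8/3


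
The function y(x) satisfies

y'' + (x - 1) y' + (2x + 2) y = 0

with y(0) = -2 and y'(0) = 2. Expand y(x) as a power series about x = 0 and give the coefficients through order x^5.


Ansatz: y(x) = sum_{n>=0} a_n x^n, so y'(x) = sum_{n>=1} n a_n x^(n-1) and y''(x) = sum_{n>=2} n(n-1) a_n x^(n-2).
Substitute into P(x) y'' + Q(x) y' + R(x) y = 0 with P(x) = 1, Q(x) = x - 1, R(x) = 2x + 2, and match powers of x.
Initial conditions: a_0 = -2, a_1 = 2.
Setting the coefficient of each power of x to zero and solving order by order (substituting the coefficients already found):
  x^0: 2 a_2 - a_1 + 2 a_0 = 0  ->  2 a_2 = a_1 - 2 a_0 = 6  ->  a_2 = 3
  x^1: 6 a_3 - 2 a_2 + 3 a_1 + 2 a_0 = 0  ->  6 a_3 = 2 a_2 - 3 a_1 - 2 a_0 = 4  ->  a_3 = 2/3
  x^2: 12 a_4 - 3 a_3 + 4 a_2 + 2 a_1 = 0  ->  12 a_4 = 3 a_3 - 4 a_2 - 2 a_1 = -14  ->  a_4 = -7/6
  x^3: 20 a_5 - 4 a_4 + 5 a_3 + 2 a_2 = 0  ->  20 a_5 = 4 a_4 - 5 a_3 - 2 a_2 = -14  ->  a_5 = -7/10
Truncated series: y(x) = -2 + 2 x + 3 x^2 + (2/3) x^3 - (7/6) x^4 - (7/10) x^5 + O(x^6).

a_0 = -2; a_1 = 2; a_2 = 3; a_3 = 2/3; a_4 = -7/6; a_5 = -7/10


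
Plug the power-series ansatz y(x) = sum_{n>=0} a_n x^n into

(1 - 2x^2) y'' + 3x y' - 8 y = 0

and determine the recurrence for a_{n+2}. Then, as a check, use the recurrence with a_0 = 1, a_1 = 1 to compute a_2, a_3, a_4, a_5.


Substitute y = sum_n a_n x^n.
(1 - 2 x^2) y'' contributes (n+2)(n+1) a_{n+2} - 2 n(n-1) a_n at x^n.
3 x y'(x) contributes 3 n a_n at x^n.
-8 y(x) contributes -8 a_n at x^n.
Matching x^n: (n+2)(n+1) a_{n+2} + (-2 n(n-1) + 3 n - 8) a_n = 0.
Thus a_{n+2} = (2 n(n-1) - 3 n + 8) / ((n+1)(n+2)) * a_n.

Check with a_0 = 1, a_1 = 1 (apply the recurrence for n = 0, 1, 2, 3): a_0 = 1, a_1 = 1, a_2 = 4, a_3 = 5/6, a_4 = 2, a_5 = 11/24.

a_(n+2) = (2 n(n-1) - 3 n + 8) / ((n+1)(n+2)) * a_n; check: a_0 = 1, a_1 = 1, a_2 = 4, a_3 = 5/6, a_4 = 2, a_5 = 11/24


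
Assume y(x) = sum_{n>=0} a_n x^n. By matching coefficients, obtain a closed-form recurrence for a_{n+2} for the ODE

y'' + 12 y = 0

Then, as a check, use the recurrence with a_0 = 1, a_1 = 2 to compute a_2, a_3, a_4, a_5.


Substitute y = sum_n a_n x^n into y'' + (const) y = 0.
y''(x) = sum_{n>=0} (n+2)(n+1) a_{n+2} x^n.
The ODE becomes sum_n [(n+2)(n+1) a_{n+2} + 12 a_n] x^n = 0.
Setting each coefficient to zero gives the recurrence:
  (n+2)(n+1) a_{n+2} + 12 a_n = 0,
  a_{n+2} = -12 / ((n+1)(n+2)) a_n.

Check with a_0 = 1, a_1 = 2 (apply the recurrence for n = 0, 1, 2, 3): a_0 = 1, a_1 = 2, a_2 = -6, a_3 = -4, a_4 = 6, a_5 = 12/5.

a_{n+2} = -12/((n+1)(n+2)) * a_n; check: a_0 = 1, a_1 = 2, a_2 = -6, a_3 = -4, a_4 = 6, a_5 = 12/5


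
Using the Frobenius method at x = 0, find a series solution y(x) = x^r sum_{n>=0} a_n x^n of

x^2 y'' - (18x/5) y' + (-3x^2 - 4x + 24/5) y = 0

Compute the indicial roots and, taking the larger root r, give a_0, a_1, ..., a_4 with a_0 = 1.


Write in Frobenius form y'' + (p(x)/x) y' + (q(x)/x^2) y = 0:
  p(x) = -18/5,  q(x) = -3x^2 - 4x + 24/5.
Indicial equation: r(r-1) + (-18/5) r + (24/5) = 0 -> roots r_1 = 3, r_2 = 8/5.
Take r = r_1 = 3. Let y(x) = x^r sum_{n>=0} a_n x^n with a_0 = 1.
Substitute y = x^r sum a_n x^n and match x^{r+n}. The recurrence is
  D(n) a_n - 4 a_{n-1} - 3 a_{n-2} = 0,  where D(n) = (r+n)(r+n-1) + (-18/5)(r+n) + (24/5).
  a_n = [4 a_{n-1} + 3 a_{n-2}] / D(n).
Since the indicial polynomial factors as (r - r_1)(r - r_2), D(n) = (r_1 + n - r_1)(r_1 + n - r_2) = n(n + 7/5).
Evaluating step by step (a_0 = 1):
  n = 1: D(1) = 1(1 + 7/5) = 12/5; numerator = 4(1) = 4; a_1 = (4)/(12/5) = 5/3
  n = 2: D(2) = 2(2 + 7/5) = 34/5; numerator = 4(5/3) + 3(1) = 29/3; a_2 = (29/3)/(34/5) = 145/102
  n = 3: D(3) = 3(3 + 7/5) = 66/5; numerator = 4(145/102) + 3(5/3) = 545/51; a_3 = (545/51)/(66/5) = 2725/3366
  n = 4: D(4) = 4(4 + 7/5) = 108/5; numerator = 4(2725/3366) + 3(145/102) = 25255/3366; a_4 = (25255/3366)/(108/5) = 126275/363528

r = 3; a_0 = 1; a_1 = 5/3; a_2 = 145/102; a_3 = 2725/3366; a_4 = 126275/363528


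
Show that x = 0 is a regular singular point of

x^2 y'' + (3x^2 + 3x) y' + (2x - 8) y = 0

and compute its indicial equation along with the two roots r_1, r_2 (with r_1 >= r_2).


Divide by x^2 to reach normal form y'' + P_1(x) y' + P_2(x) y = 0 with P_1(x) = 3 + 3/x and P_2(x) = 2/x - 8/x^2.
x = 0 is a singular point because the y'-coefficient 3 + 3/x has a pole at x = 0 and the y-coefficient 2/x - 8/x^2 has a pole at x = 0.
It is a regular singular point because x P_1(x) = p(x) = 3x + 3 and x^2 P_2(x) = q(x) = 2x - 8 are polynomials, hence analytic at x = 0.
p(0) = 3,  q(0) = -8.
Indicial equation: r(r-1) + p(0) r + q(0) = 0, i.e. r^2 + (p(0) - 1) r + q(0) = 0, i.e. r^2 + 2 r - 8 = 0.
Discriminant: (2)^2 - 4(-8) = 36, so r = (-2 ± 6)/2.
Solving: r_1 = 2, r_2 = -4.

indicial: r^2 + 2 r - 8 = 0; roots r_1 = 2, r_2 = -4


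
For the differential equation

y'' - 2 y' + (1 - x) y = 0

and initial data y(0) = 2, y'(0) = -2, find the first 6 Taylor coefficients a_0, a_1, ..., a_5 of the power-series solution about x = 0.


Ansatz: y(x) = sum_{n>=0} a_n x^n, so y'(x) = sum_{n>=1} n a_n x^(n-1) and y''(x) = sum_{n>=2} n(n-1) a_n x^(n-2).
Substitute into P(x) y'' + Q(x) y' + R(x) y = 0 with P(x) = 1, Q(x) = -2, R(x) = 1 - x, and match powers of x.
Initial conditions: a_0 = 2, a_1 = -2.
Setting the coefficient of each power of x to zero and solving order by order (substituting the coefficients already found):
  x^0: 2 a_2 - 2 a_1 + a_0 = 0  ->  2 a_2 = 2 a_1 - a_0 = -6  ->  a_2 = -3
  x^1: 6 a_3 - 4 a_2 + a_1 - a_0 = 0  ->  6 a_3 = 4 a_2 - a_1 + a_0 = -8  ->  a_3 = -4/3
  x^2: 12 a_4 - 6 a_3 + a_2 - a_1 = 0  ->  12 a_4 = 6 a_3 - a_2 + a_1 = -7  ->  a_4 = -7/12
  x^3: 20 a_5 - 8 a_4 + a_3 - a_2 = 0  ->  20 a_5 = 8 a_4 - a_3 + a_2 = -19/3  ->  a_5 = -19/60
Truncated series: y(x) = 2 - 2 x - 3 x^2 - (4/3) x^3 - (7/12) x^4 - (19/60) x^5 + O(x^6).

a_0 = 2; a_1 = -2; a_2 = -3; a_3 = -4/3; a_4 = -7/12; a_5 = -19/60


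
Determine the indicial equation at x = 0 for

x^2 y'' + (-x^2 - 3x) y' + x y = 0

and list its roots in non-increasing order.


Divide by x^2 to reach normal form y'' + P_1(x) y' + P_2(x) y = 0 with P_1(x) = -1 - 3/x and P_2(x) = 1/x.
x = 0 is a singular point because the y'-coefficient -1 - 3/x has a pole at x = 0 and the y-coefficient 1/x has a pole at x = 0.
It is a regular singular point because x P_1(x) = p(x) = -x - 3 and x^2 P_2(x) = q(x) = x are polynomials, hence analytic at x = 0.
p(0) = -3,  q(0) = 0.
Indicial equation: r(r-1) + p(0) r + q(0) = 0, i.e. r^2 + (p(0) - 1) r + q(0) = 0, i.e. r^2 - 4 r = 0.
Discriminant: (-4)^2 - 4(0) = 16, so r = (4 ± 4)/2.
Solving: r_1 = 4, r_2 = 0.

indicial: r^2 - 4 r = 0; roots r_1 = 4, r_2 = 0


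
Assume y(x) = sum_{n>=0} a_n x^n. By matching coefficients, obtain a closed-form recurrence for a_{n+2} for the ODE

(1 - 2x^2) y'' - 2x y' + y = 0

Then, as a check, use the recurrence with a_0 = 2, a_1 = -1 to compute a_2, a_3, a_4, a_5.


Substitute y = sum_n a_n x^n.
(1 - 2 x^2) y'' contributes (n+2)(n+1) a_{n+2} - 2 n(n-1) a_n at x^n.
-2 x y'(x) contributes -2 n a_n at x^n.
y(x) contributes 1 a_n at x^n.
Matching x^n: (n+2)(n+1) a_{n+2} + (-2 n(n-1) - 2 n + 1) a_n = 0.
Thus a_{n+2} = (2 n(n-1) + 2 n - 1) / ((n+1)(n+2)) * a_n.

Check with a_0 = 2, a_1 = -1 (apply the recurrence for n = 0, 1, 2, 3): a_0 = 2, a_1 = -1, a_2 = -1, a_3 = -1/6, a_4 = -7/12, a_5 = -17/120.

a_(n+2) = (2 n(n-1) + 2 n - 1) / ((n+1)(n+2)) * a_n; check: a_0 = 2, a_1 = -1, a_2 = -1, a_3 = -1/6, a_4 = -7/12, a_5 = -17/120


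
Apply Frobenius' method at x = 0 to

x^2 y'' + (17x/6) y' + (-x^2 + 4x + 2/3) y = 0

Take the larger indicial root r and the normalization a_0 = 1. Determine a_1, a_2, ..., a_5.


Write in Frobenius form y'' + (p(x)/x) y' + (q(x)/x^2) y = 0:
  p(x) = 17/6,  q(x) = -x^2 + 4x + 2/3.
Indicial equation: r(r-1) + (17/6) r + (2/3) = 0 -> roots r_1 = -1/2, r_2 = -4/3.
Take r = r_1 = -1/2. Let y(x) = x^r sum_{n>=0} a_n x^n with a_0 = 1.
Substitute y = x^r sum a_n x^n and match x^{r+n}. The recurrence is
  D(n) a_n + 4 a_{n-1} - 1 a_{n-2} = 0,  where D(n) = (r+n)(r+n-1) + (17/6)(r+n) + (2/3).
  a_n = [-4 a_{n-1} + 1 a_{n-2}] / D(n).
Since the indicial polynomial factors as (r - r_1)(r - r_2), D(n) = (r_1 + n - r_1)(r_1 + n - r_2) = n(n + 5/6).
Evaluating step by step (a_0 = 1):
  n = 1: D(1) = 1(1 + 5/6) = 11/6; numerator = -4(1) = -4; a_1 = (-4)/(11/6) = -24/11
  n = 2: D(2) = 2(2 + 5/6) = 17/3; numerator = -4(-24/11) + 1(1) = 107/11; a_2 = (107/11)/(17/3) = 321/187
  n = 3: D(3) = 3(3 + 5/6) = 23/2; numerator = -4(321/187) + 1(-24/11) = -1692/187; a_3 = (-1692/187)/(23/2) = -3384/4301
  n = 4: D(4) = 4(4 + 5/6) = 58/3; numerator = -4(-3384/4301) + 1(321/187) = 20919/4301; a_4 = (20919/4301)/(58/3) = 62757/249458
  n = 5: D(5) = 5(5 + 5/6) = 175/6; numerator = -4(62757/249458) + 1(-3384/4301) = -223650/124729; a_5 = (-223650/124729)/(175/6) = -7668/124729

r = -1/2; a_0 = 1; a_1 = -24/11; a_2 = 321/187; a_3 = -3384/4301; a_4 = 62757/249458; a_5 = -7668/124729


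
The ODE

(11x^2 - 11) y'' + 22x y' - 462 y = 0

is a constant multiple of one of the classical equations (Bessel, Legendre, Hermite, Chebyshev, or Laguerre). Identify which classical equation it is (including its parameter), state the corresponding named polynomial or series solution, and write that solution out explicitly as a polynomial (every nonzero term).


All three coefficients share the factor -11; dividing through by -11 gives  (1 - x^2) y'' - 2x y' + 42 y = 0.
This matches the Legendre equation (1 - x^2) y'' - 2x y' + n(n+1) y = 0 (note the -2x y' term) with n(n+1) = 42, so n = 6; the polynomial solution is P_6(x).
With y = sum_k a_k x^k, matching x^k gives (k+2)(k+1) a_{k+2} = [k(k+1) - n(n+1)] a_k = (k - 6)(k + 7) a_k. The right side vanishes at k = 6, so the series with the parity of 6 terminates at degree 6.
Standard normalization (P_n(1) = 1): leading coefficient (2n)!/(2^n (n!)^2) = 479001600/(64*518400) = 231/16, so a_6 = 231/16. Work downward with a_k = (k+1)(k+2) a_{k+2} / ((k - 6)(k + 7)):
  a_4 = (5)(6)(231/16) / ((4 - 6)(4 + 7)) = (3465/8)/(-22) = -315/16
  a_2 = (3)(4)(-315/16) / ((2 - 6)(2 + 7)) = (-945/4)/(-36) = 105/16
  a_0 = (1)(2)(105/16) / ((0 - 6)(0 + 7)) = (105/8)/(-42) = -5/16
Hence P_6(x) = 231 x^6/16 - 315 x^4/16 + 105 x^2/16 - 5/16.

P_6(x); series = 231 x^6/16 - 315 x^4/16 + 105 x^2/16 - 5/16


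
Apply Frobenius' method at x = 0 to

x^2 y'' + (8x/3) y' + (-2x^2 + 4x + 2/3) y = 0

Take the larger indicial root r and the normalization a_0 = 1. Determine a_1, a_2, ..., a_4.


Write in Frobenius form y'' + (p(x)/x) y' + (q(x)/x^2) y = 0:
  p(x) = 8/3,  q(x) = -2x^2 + 4x + 2/3.
Indicial equation: r(r-1) + (8/3) r + (2/3) = 0 -> roots r_1 = -2/3, r_2 = -1.
Take r = r_1 = -2/3. Let y(x) = x^r sum_{n>=0} a_n x^n with a_0 = 1.
Substitute y = x^r sum a_n x^n and match x^{r+n}. The recurrence is
  D(n) a_n + 4 a_{n-1} - 2 a_{n-2} = 0,  where D(n) = (r+n)(r+n-1) + (8/3)(r+n) + (2/3).
  a_n = [-4 a_{n-1} + 2 a_{n-2}] / D(n).
Since the indicial polynomial factors as (r - r_1)(r - r_2), D(n) = (r_1 + n - r_1)(r_1 + n - r_2) = n(n + 1/3).
Evaluating step by step (a_0 = 1):
  n = 1: D(1) = 1(1 + 1/3) = 4/3; numerator = -4(1) = -4; a_1 = (-4)/(4/3) = -3
  n = 2: D(2) = 2(2 + 1/3) = 14/3; numerator = -4(-3) + 2(1) = 14; a_2 = (14)/(14/3) = 3
  n = 3: D(3) = 3(3 + 1/3) = 10; numerator = -4(3) + 2(-3) = -18; a_3 = (-18)/(10) = -9/5
  n = 4: D(4) = 4(4 + 1/3) = 52/3; numerator = -4(-9/5) + 2(3) = 66/5; a_4 = (66/5)/(52/3) = 99/130

r = -2/3; a_0 = 1; a_1 = -3; a_2 = 3; a_3 = -9/5; a_4 = 99/130


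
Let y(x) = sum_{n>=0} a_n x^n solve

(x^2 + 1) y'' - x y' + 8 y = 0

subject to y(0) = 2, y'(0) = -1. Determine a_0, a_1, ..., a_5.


Ansatz: y(x) = sum_{n>=0} a_n x^n, so y'(x) = sum_{n>=1} n a_n x^(n-1) and y''(x) = sum_{n>=2} n(n-1) a_n x^(n-2).
Substitute into P(x) y'' + Q(x) y' + R(x) y = 0 with P(x) = x^2 + 1, Q(x) = -x, R(x) = 8, and match powers of x.
Initial conditions: a_0 = 2, a_1 = -1.
Setting the coefficient of each power of x to zero and solving order by order (substituting the coefficients already found):
  x^0: 2 a_2 + 8 a_0 = 0  ->  2 a_2 = -8 a_0 = -16  ->  a_2 = -8
  x^1: 6 a_3 + 7 a_1 = 0  ->  6 a_3 = -7 a_1 = 7  ->  a_3 = 7/6
  x^2: 12 a_4 + 8 a_2 = 0  ->  12 a_4 = -8 a_2 = 64  ->  a_4 = 16/3
  x^3: 20 a_5 + 11 a_3 = 0  ->  20 a_5 = -11 a_3 = -77/6  ->  a_5 = -77/120
Truncated series: y(x) = 2 - x - 8 x^2 + (7/6) x^3 + (16/3) x^4 - (77/120) x^5 + O(x^6).

a_0 = 2; a_1 = -1; a_2 = -8; a_3 = 7/6; a_4 = 16/3; a_5 = -77/120


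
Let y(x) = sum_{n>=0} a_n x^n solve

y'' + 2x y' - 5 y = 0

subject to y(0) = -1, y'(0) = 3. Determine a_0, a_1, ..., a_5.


Ansatz: y(x) = sum_{n>=0} a_n x^n, so y'(x) = sum_{n>=1} n a_n x^(n-1) and y''(x) = sum_{n>=2} n(n-1) a_n x^(n-2).
Substitute into P(x) y'' + Q(x) y' + R(x) y = 0 with P(x) = 1, Q(x) = 2x, R(x) = -5, and match powers of x.
Initial conditions: a_0 = -1, a_1 = 3.
Setting the coefficient of each power of x to zero and solving order by order (substituting the coefficients already found):
  x^0: 2 a_2 - 5 a_0 = 0  ->  2 a_2 = 5 a_0 = -5  ->  a_2 = -5/2
  x^1: 6 a_3 - 3 a_1 = 0  ->  6 a_3 = 3 a_1 = 9  ->  a_3 = 3/2
  x^2: 12 a_4 - a_2 = 0  ->  12 a_4 = a_2 = -5/2  ->  a_4 = -5/24
  x^3: 20 a_5 + a_3 = 0  ->  20 a_5 = -a_3 = -3/2  ->  a_5 = -3/40
Truncated series: y(x) = -1 + 3 x - (5/2) x^2 + (3/2) x^3 - (5/24) x^4 - (3/40) x^5 + O(x^6).

a_0 = -1; a_1 = 3; a_2 = -5/2; a_3 = 3/2; a_4 = -5/24; a_5 = -3/40


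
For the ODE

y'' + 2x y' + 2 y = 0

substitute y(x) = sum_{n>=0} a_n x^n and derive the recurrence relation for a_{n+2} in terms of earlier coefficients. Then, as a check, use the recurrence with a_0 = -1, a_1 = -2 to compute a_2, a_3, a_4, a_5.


Substitute y = sum_n a_n x^n.
y''(x) has coefficient (n+2)(n+1) a_{n+2} at x^n;
2 x y'(x) has coefficient 2 n a_n at x^n (shift);
2 y(x) has coefficient 2 a_n at x^n.
Matching x^n: (n+2)(n+1) a_{n+2} + (2n + 2) a_n = 0.
Thus a_{n+2} = (-2n - 2) / ((n+1)(n+2)) * a_n.

Check with a_0 = -1, a_1 = -2 (apply the recurrence for n = 0, 1, 2, 3): a_0 = -1, a_1 = -2, a_2 = 1, a_3 = 4/3, a_4 = -1/2, a_5 = -8/15.

a_(n+2) = (-2n - 2) / ((n+1)(n+2)) * a_n; check: a_0 = -1, a_1 = -2, a_2 = 1, a_3 = 4/3, a_4 = -1/2, a_5 = -8/15


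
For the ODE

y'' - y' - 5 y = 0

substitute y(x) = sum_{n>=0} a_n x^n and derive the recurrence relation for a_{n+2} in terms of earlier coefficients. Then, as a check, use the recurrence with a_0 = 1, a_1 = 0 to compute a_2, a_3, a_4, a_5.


Substitute y = sum_n a_n x^n.
y''(x) has coefficient (n+2)(n+1) a_{n+2} at x^n;
-y'(x) has coefficient -(n+1) a_{n+1} at x^n;
-5 y(x) has coefficient -5 a_n at x^n.
Matching x^n: (n+2)(n+1) a_{n+2} - (n+1) a_{n+1} - 5 a_n = 0.
Thus a_{n+2} = [(n+1) a_{n+1} + 5 a_n] / ((n+1)(n+2)).

Check with a_0 = 1, a_1 = 0 (apply the recurrence for n = 0, 1, 2, 3): a_0 = 1, a_1 = 0, a_2 = 5/2, a_3 = 5/6, a_4 = 5/4, a_5 = 11/24.

a_(n+2) = [(n+1) a_(n+1) + 5 a_n] / ((n+1)(n+2)); check: a_0 = 1, a_1 = 0, a_2 = 5/2, a_3 = 5/6, a_4 = 5/4, a_5 = 11/24


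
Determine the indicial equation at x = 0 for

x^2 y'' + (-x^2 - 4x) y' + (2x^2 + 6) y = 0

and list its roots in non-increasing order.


Divide by x^2 to reach normal form y'' + P_1(x) y' + P_2(x) y = 0 with P_1(x) = -1 - 4/x and P_2(x) = 2 + 6/x^2.
x = 0 is a singular point because the y'-coefficient -1 - 4/x has a pole at x = 0 and the y-coefficient 2 + 6/x^2 has a pole at x = 0.
It is a regular singular point because x P_1(x) = p(x) = -x - 4 and x^2 P_2(x) = q(x) = 2x^2 + 6 are polynomials, hence analytic at x = 0.
p(0) = -4,  q(0) = 6.
Indicial equation: r(r-1) + p(0) r + q(0) = 0, i.e. r^2 + (p(0) - 1) r + q(0) = 0, i.e. r^2 - 5 r + 6 = 0.
Discriminant: (-5)^2 - 4(6) = 1, so r = (5 ± 1)/2.
Solving: r_1 = 3, r_2 = 2.

indicial: r^2 - 5 r + 6 = 0; roots r_1 = 3, r_2 = 2


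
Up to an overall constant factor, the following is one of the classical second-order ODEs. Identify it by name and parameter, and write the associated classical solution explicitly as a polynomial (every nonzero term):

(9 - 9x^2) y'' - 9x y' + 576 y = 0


All three coefficients share the factor 9; dividing through by 9 gives  (1 - x^2) y'' - x y' + 64 y = 0.
This matches the Chebyshev equation (1 - x^2) y'' - x y' + n^2 y = 0 (note the -x y' term, not -2x y') with n^2 = 64, so n = 8; the polynomial solution is T_8(x).
With y = sum_k a_k x^k, matching x^k gives (k+2)(k+1) a_{k+2} = (k^2 - n^2) a_k = (k - 8)(k + 8) a_k. The right side vanishes at k = 8, so the series with the parity of 8 terminates at degree 8.
Standard normalization: leading coefficient of T_n is 2^(n-1), so a_8 = 2^7 = 128. Work downward with a_k = (k+1)(k+2) a_{k+2} / ((k - 8)(k + 8)):
  a_6 = (7)(8)(128) / ((6 - 8)(6 + 8)) = 7168/(-28) = -256
  a_4 = (5)(6)(-256) / ((4 - 8)(4 + 8)) = -7680/(-48) = 160
  a_2 = (3)(4)(160) / ((2 - 8)(2 + 8)) = 1920/(-60) = -32
  a_0 = (1)(2)(-32) / ((0 - 8)(0 + 8)) = -64/(-64) = 1
Hence T_8(x) = 128 x^8 - 256 x^6 + 160 x^4 - 32 x^2 + 1.

T_8(x); series = 128 x^8 - 256 x^6 + 160 x^4 - 32 x^2 + 1


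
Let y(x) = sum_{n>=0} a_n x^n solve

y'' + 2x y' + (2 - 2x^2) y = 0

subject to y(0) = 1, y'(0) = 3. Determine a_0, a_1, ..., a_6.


Ansatz: y(x) = sum_{n>=0} a_n x^n, so y'(x) = sum_{n>=1} n a_n x^(n-1) and y''(x) = sum_{n>=2} n(n-1) a_n x^(n-2).
Substitute into P(x) y'' + Q(x) y' + R(x) y = 0 with P(x) = 1, Q(x) = 2x, R(x) = 2 - 2x^2, and match powers of x.
Initial conditions: a_0 = 1, a_1 = 3.
Setting the coefficient of each power of x to zero and solving order by order (substituting the coefficients already found):
  x^0: 2 a_2 + 2 a_0 = 0  ->  2 a_2 = -2 a_0 = -2  ->  a_2 = -1
  x^1: 6 a_3 + 4 a_1 = 0  ->  6 a_3 = -4 a_1 = -12  ->  a_3 = -2
  x^2: 12 a_4 + 6 a_2 - 2 a_0 = 0  ->  12 a_4 = -6 a_2 + 2 a_0 = 8  ->  a_4 = 2/3
  x^3: 20 a_5 + 8 a_3 - 2 a_1 = 0  ->  20 a_5 = -8 a_3 + 2 a_1 = 22  ->  a_5 = 11/10
  x^4: 30 a_6 + 10 a_4 - 2 a_2 = 0  ->  30 a_6 = -10 a_4 + 2 a_2 = -26/3  ->  a_6 = -13/45
Truncated series: y(x) = 1 + 3 x - x^2 - 2 x^3 + (2/3) x^4 + (11/10) x^5 - (13/45) x^6 + O(x^7).

a_0 = 1; a_1 = 3; a_2 = -1; a_3 = -2; a_4 = 2/3; a_5 = 11/10; a_6 = -13/45


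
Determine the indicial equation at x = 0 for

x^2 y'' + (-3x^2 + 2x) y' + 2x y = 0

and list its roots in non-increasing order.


Divide by x^2 to reach normal form y'' + P_1(x) y' + P_2(x) y = 0 with P_1(x) = -3 + 2/x and P_2(x) = 2/x.
x = 0 is a singular point because the y'-coefficient -3 + 2/x has a pole at x = 0 and the y-coefficient 2/x has a pole at x = 0.
It is a regular singular point because x P_1(x) = p(x) = 2 - 3x and x^2 P_2(x) = q(x) = 2x are polynomials, hence analytic at x = 0.
p(0) = 2,  q(0) = 0.
Indicial equation: r(r-1) + p(0) r + q(0) = 0, i.e. r^2 + (p(0) - 1) r + q(0) = 0, i.e. r^2 + 1 r = 0.
Discriminant: (1)^2 - 4(0) = 1, so r = (-1 ± 1)/2.
Solving: r_1 = 0, r_2 = -1.

indicial: r^2 + 1 r = 0; roots r_1 = 0, r_2 = -1


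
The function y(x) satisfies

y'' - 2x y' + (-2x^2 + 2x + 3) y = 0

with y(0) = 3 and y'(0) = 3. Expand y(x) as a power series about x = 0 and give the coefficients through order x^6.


Ansatz: y(x) = sum_{n>=0} a_n x^n, so y'(x) = sum_{n>=1} n a_n x^(n-1) and y''(x) = sum_{n>=2} n(n-1) a_n x^(n-2).
Substitute into P(x) y'' + Q(x) y' + R(x) y = 0 with P(x) = 1, Q(x) = -2x, R(x) = -2x^2 + 2x + 3, and match powers of x.
Initial conditions: a_0 = 3, a_1 = 3.
Setting the coefficient of each power of x to zero and solving order by order (substituting the coefficients already found):
  x^0: 2 a_2 + 3 a_0 = 0  ->  2 a_2 = -3 a_0 = -9  ->  a_2 = -9/2
  x^1: 6 a_3 + a_1 + 2 a_0 = 0  ->  6 a_3 = -a_1 - 2 a_0 = -9  ->  a_3 = -3/2
  x^2: 12 a_4 - a_2 + 2 a_1 - 2 a_0 = 0  ->  12 a_4 = a_2 - 2 a_1 + 2 a_0 = -9/2  ->  a_4 = -3/8
  x^3: 20 a_5 - 3 a_3 + 2 a_2 - 2 a_1 = 0  ->  20 a_5 = 3 a_3 - 2 a_2 + 2 a_1 = 21/2  ->  a_5 = 21/40
  x^4: 30 a_6 - 5 a_4 + 2 a_3 - 2 a_2 = 0  ->  30 a_6 = 5 a_4 - 2 a_3 + 2 a_2 = -63/8  ->  a_6 = -21/80
Truncated series: y(x) = 3 + 3 x - (9/2) x^2 - (3/2) x^3 - (3/8) x^4 + (21/40) x^5 - (21/80) x^6 + O(x^7).

a_0 = 3; a_1 = 3; a_2 = -9/2; a_3 = -3/2; a_4 = -3/8; a_5 = 21/40; a_6 = -21/80


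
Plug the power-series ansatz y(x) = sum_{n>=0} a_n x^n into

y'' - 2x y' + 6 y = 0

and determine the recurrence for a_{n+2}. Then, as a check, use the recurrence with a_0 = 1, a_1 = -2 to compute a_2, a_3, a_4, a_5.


Substitute y = sum_n a_n x^n.
y''(x) has coefficient (n+2)(n+1) a_{n+2} at x^n;
-2 x y'(x) has coefficient -2 n a_n at x^n (shift);
6 y(x) has coefficient 6 a_n at x^n.
Matching x^n: (n+2)(n+1) a_{n+2} + (-2n + 6) a_n = 0.
Thus a_{n+2} = (2n - 6) / ((n+1)(n+2)) * a_n.

Check with a_0 = 1, a_1 = -2 (apply the recurrence for n = 0, 1, 2, 3): a_0 = 1, a_1 = -2, a_2 = -3, a_3 = 4/3, a_4 = 1/2, a_5 = 0.

a_(n+2) = (2n - 6) / ((n+1)(n+2)) * a_n; check: a_0 = 1, a_1 = -2, a_2 = -3, a_3 = 4/3, a_4 = 1/2, a_5 = 0


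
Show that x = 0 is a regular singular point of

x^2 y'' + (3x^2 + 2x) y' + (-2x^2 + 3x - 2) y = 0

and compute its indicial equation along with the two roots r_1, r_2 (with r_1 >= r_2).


Divide by x^2 to reach normal form y'' + P_1(x) y' + P_2(x) y = 0 with P_1(x) = 3 + 2/x and P_2(x) = -2 + 3/x - 2/x^2.
x = 0 is a singular point because the y'-coefficient 3 + 2/x has a pole at x = 0 and the y-coefficient -2 + 3/x - 2/x^2 has a pole at x = 0.
It is a regular singular point because x P_1(x) = p(x) = 3x + 2 and x^2 P_2(x) = q(x) = -2x^2 + 3x - 2 are polynomials, hence analytic at x = 0.
p(0) = 2,  q(0) = -2.
Indicial equation: r(r-1) + p(0) r + q(0) = 0, i.e. r^2 + (p(0) - 1) r + q(0) = 0, i.e. r^2 + 1 r - 2 = 0.
Discriminant: (1)^2 - 4(-2) = 9, so r = (-1 ± 3)/2.
Solving: r_1 = 1, r_2 = -2.

indicial: r^2 + 1 r - 2 = 0; roots r_1 = 1, r_2 = -2


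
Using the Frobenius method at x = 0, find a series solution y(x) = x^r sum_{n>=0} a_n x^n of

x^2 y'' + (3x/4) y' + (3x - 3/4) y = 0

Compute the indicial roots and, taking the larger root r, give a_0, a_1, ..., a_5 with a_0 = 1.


Write in Frobenius form y'' + (p(x)/x) y' + (q(x)/x^2) y = 0:
  p(x) = 3/4,  q(x) = 3x - 3/4.
Indicial equation: r(r-1) + (3/4) r + (-3/4) = 0 -> roots r_1 = 1, r_2 = -3/4.
Take r = r_1 = 1. Let y(x) = x^r sum_{n>=0} a_n x^n with a_0 = 1.
Substitute y = x^r sum a_n x^n and match x^{r+n}. The recurrence is
  D(n) a_n + 3 a_{n-1} = 0,  where D(n) = (r+n)(r+n-1) + (3/4)(r+n) + (-3/4).
  a_n = -3 / D(n) * a_{n-1}.
Since the indicial polynomial factors as (r - r_1)(r - r_2), D(n) = (r_1 + n - r_1)(r_1 + n - r_2) = n(n + 7/4).
Evaluating step by step (a_0 = 1):
  n = 1: D(1) = 1(1 + 7/4) = 11/4; numerator = -3(1) = -3; a_1 = (-3)/(11/4) = -12/11
  n = 2: D(2) = 2(2 + 7/4) = 15/2; numerator = -3(-12/11) = 36/11; a_2 = (36/11)/(15/2) = 24/55
  n = 3: D(3) = 3(3 + 7/4) = 57/4; numerator = -3(24/55) = -72/55; a_3 = (-72/55)/(57/4) = -96/1045
  n = 4: D(4) = 4(4 + 7/4) = 23; numerator = -3(-96/1045) = 288/1045; a_4 = (288/1045)/(23) = 288/24035
  n = 5: D(5) = 5(5 + 7/4) = 135/4; numerator = -3(288/24035) = -864/24035; a_5 = (-864/24035)/(135/4) = -128/120175

r = 1; a_0 = 1; a_1 = -12/11; a_2 = 24/55; a_3 = -96/1045; a_4 = 288/24035; a_5 = -128/120175


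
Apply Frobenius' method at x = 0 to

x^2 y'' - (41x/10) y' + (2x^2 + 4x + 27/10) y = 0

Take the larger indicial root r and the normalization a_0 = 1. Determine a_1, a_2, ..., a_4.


Write in Frobenius form y'' + (p(x)/x) y' + (q(x)/x^2) y = 0:
  p(x) = -41/10,  q(x) = 2x^2 + 4x + 27/10.
Indicial equation: r(r-1) + (-41/10) r + (27/10) = 0 -> roots r_1 = 9/2, r_2 = 3/5.
Take r = r_1 = 9/2. Let y(x) = x^r sum_{n>=0} a_n x^n with a_0 = 1.
Substitute y = x^r sum a_n x^n and match x^{r+n}. The recurrence is
  D(n) a_n + 4 a_{n-1} + 2 a_{n-2} = 0,  where D(n) = (r+n)(r+n-1) + (-41/10)(r+n) + (27/10).
  a_n = [-4 a_{n-1} - 2 a_{n-2}] / D(n).
Since the indicial polynomial factors as (r - r_1)(r - r_2), D(n) = (r_1 + n - r_1)(r_1 + n - r_2) = n(n + 39/10).
Evaluating step by step (a_0 = 1):
  n = 1: D(1) = 1(1 + 39/10) = 49/10; numerator = -4(1) = -4; a_1 = (-4)/(49/10) = -40/49
  n = 2: D(2) = 2(2 + 39/10) = 59/5; numerator = -4(-40/49) - 2(1) = 62/49; a_2 = (62/49)/(59/5) = 310/2891
  n = 3: D(3) = 3(3 + 39/10) = 207/10; numerator = -4(310/2891) - 2(-40/49) = 3480/2891; a_3 = (3480/2891)/(207/10) = 11600/199479
  n = 4: D(4) = 4(4 + 39/10) = 158/5; numerator = -4(11600/199479) - 2(310/2891) = -1820/4071; a_4 = (-1820/4071)/(158/5) = -4550/321609

r = 9/2; a_0 = 1; a_1 = -40/49; a_2 = 310/2891; a_3 = 11600/199479; a_4 = -4550/321609


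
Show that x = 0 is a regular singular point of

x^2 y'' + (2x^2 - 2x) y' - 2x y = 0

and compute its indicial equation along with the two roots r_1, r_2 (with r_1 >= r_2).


Divide by x^2 to reach normal form y'' + P_1(x) y' + P_2(x) y = 0 with P_1(x) = 2 - 2/x and P_2(x) = -2/x.
x = 0 is a singular point because the y'-coefficient 2 - 2/x has a pole at x = 0 and the y-coefficient -2/x has a pole at x = 0.
It is a regular singular point because x P_1(x) = p(x) = 2x - 2 and x^2 P_2(x) = q(x) = -2x are polynomials, hence analytic at x = 0.
p(0) = -2,  q(0) = 0.
Indicial equation: r(r-1) + p(0) r + q(0) = 0, i.e. r^2 + (p(0) - 1) r + q(0) = 0, i.e. r^2 - 3 r = 0.
Discriminant: (-3)^2 - 4(0) = 9, so r = (3 ± 3)/2.
Solving: r_1 = 3, r_2 = 0.

indicial: r^2 - 3 r = 0; roots r_1 = 3, r_2 = 0


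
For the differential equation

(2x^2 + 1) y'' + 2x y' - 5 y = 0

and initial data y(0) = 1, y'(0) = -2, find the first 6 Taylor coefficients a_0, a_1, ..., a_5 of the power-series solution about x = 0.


Ansatz: y(x) = sum_{n>=0} a_n x^n, so y'(x) = sum_{n>=1} n a_n x^(n-1) and y''(x) = sum_{n>=2} n(n-1) a_n x^(n-2).
Substitute into P(x) y'' + Q(x) y' + R(x) y = 0 with P(x) = 2x^2 + 1, Q(x) = 2x, R(x) = -5, and match powers of x.
Initial conditions: a_0 = 1, a_1 = -2.
Setting the coefficient of each power of x to zero and solving order by order (substituting the coefficients already found):
  x^0: 2 a_2 - 5 a_0 = 0  ->  2 a_2 = 5 a_0 = 5  ->  a_2 = 5/2
  x^1: 6 a_3 - 3 a_1 = 0  ->  6 a_3 = 3 a_1 = -6  ->  a_3 = -1
  x^2: 12 a_4 + 3 a_2 = 0  ->  12 a_4 = -3 a_2 = -15/2  ->  a_4 = -5/8
  x^3: 20 a_5 + 13 a_3 = 0  ->  20 a_5 = -13 a_3 = 13  ->  a_5 = 13/20
Truncated series: y(x) = 1 - 2 x + (5/2) x^2 - x^3 - (5/8) x^4 + (13/20) x^5 + O(x^6).

a_0 = 1; a_1 = -2; a_2 = 5/2; a_3 = -1; a_4 = -5/8; a_5 = 13/20


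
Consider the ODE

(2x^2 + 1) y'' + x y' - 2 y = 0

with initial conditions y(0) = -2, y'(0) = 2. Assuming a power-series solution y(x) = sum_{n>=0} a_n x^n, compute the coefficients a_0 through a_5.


Ansatz: y(x) = sum_{n>=0} a_n x^n, so y'(x) = sum_{n>=1} n a_n x^(n-1) and y''(x) = sum_{n>=2} n(n-1) a_n x^(n-2).
Substitute into P(x) y'' + Q(x) y' + R(x) y = 0 with P(x) = 2x^2 + 1, Q(x) = x, R(x) = -2, and match powers of x.
Initial conditions: a_0 = -2, a_1 = 2.
Setting the coefficient of each power of x to zero and solving order by order (substituting the coefficients already found):
  x^0: 2 a_2 - 2 a_0 = 0  ->  2 a_2 = 2 a_0 = -4  ->  a_2 = -2
  x^1: 6 a_3 - a_1 = 0  ->  6 a_3 = a_1 = 2  ->  a_3 = 1/3
  x^2: 12 a_4 + 4 a_2 = 0  ->  12 a_4 = -4 a_2 = 8  ->  a_4 = 2/3
  x^3: 20 a_5 + 13 a_3 = 0  ->  20 a_5 = -13 a_3 = -13/3  ->  a_5 = -13/60
Truncated series: y(x) = -2 + 2 x - 2 x^2 + (1/3) x^3 + (2/3) x^4 - (13/60) x^5 + O(x^6).

a_0 = -2; a_1 = 2; a_2 = -2; a_3 = 1/3; a_4 = 2/3; a_5 = -13/60


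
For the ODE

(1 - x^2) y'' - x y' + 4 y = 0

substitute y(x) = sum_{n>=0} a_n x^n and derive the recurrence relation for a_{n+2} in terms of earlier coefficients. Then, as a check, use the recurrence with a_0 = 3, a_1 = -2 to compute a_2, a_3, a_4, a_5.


Substitute y = sum_n a_n x^n.
(1 - 1 x^2) y'' contributes (n+2)(n+1) a_{n+2} - n(n-1) a_n at x^n.
-x y'(x) contributes -n a_n at x^n.
4 y(x) contributes 4 a_n at x^n.
Matching x^n: (n+2)(n+1) a_{n+2} + (-n(n-1) - n + 4) a_n = 0.
Thus a_{n+2} = (n(n-1) + n - 4) / ((n+1)(n+2)) * a_n.

Check with a_0 = 3, a_1 = -2 (apply the recurrence for n = 0, 1, 2, 3): a_0 = 3, a_1 = -2, a_2 = -6, a_3 = 1, a_4 = 0, a_5 = 1/4.

a_(n+2) = (n(n-1) + n - 4) / ((n+1)(n+2)) * a_n; check: a_0 = 3, a_1 = -2, a_2 = -6, a_3 = 1, a_4 = 0, a_5 = 1/4


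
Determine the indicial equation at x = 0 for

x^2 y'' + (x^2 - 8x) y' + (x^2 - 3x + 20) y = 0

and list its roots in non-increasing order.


Divide by x^2 to reach normal form y'' + P_1(x) y' + P_2(x) y = 0 with P_1(x) = 1 - 8/x and P_2(x) = 1 - 3/x + 20/x^2.
x = 0 is a singular point because the y'-coefficient 1 - 8/x has a pole at x = 0 and the y-coefficient 1 - 3/x + 20/x^2 has a pole at x = 0.
It is a regular singular point because x P_1(x) = p(x) = x - 8 and x^2 P_2(x) = q(x) = x^2 - 3x + 20 are polynomials, hence analytic at x = 0.
p(0) = -8,  q(0) = 20.
Indicial equation: r(r-1) + p(0) r + q(0) = 0, i.e. r^2 + (p(0) - 1) r + q(0) = 0, i.e. r^2 - 9 r + 20 = 0.
Discriminant: (-9)^2 - 4(20) = 1, so r = (9 ± 1)/2.
Solving: r_1 = 5, r_2 = 4.

indicial: r^2 - 9 r + 20 = 0; roots r_1 = 5, r_2 = 4


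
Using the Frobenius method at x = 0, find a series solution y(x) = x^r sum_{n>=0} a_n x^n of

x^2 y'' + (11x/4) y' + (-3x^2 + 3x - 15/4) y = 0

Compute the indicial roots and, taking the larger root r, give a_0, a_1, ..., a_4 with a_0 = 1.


Write in Frobenius form y'' + (p(x)/x) y' + (q(x)/x^2) y = 0:
  p(x) = 11/4,  q(x) = -3x^2 + 3x - 15/4.
Indicial equation: r(r-1) + (11/4) r + (-15/4) = 0 -> roots r_1 = 5/4, r_2 = -3.
Take r = r_1 = 5/4. Let y(x) = x^r sum_{n>=0} a_n x^n with a_0 = 1.
Substitute y = x^r sum a_n x^n and match x^{r+n}. The recurrence is
  D(n) a_n + 3 a_{n-1} - 3 a_{n-2} = 0,  where D(n) = (r+n)(r+n-1) + (11/4)(r+n) + (-15/4).
  a_n = [-3 a_{n-1} + 3 a_{n-2}] / D(n).
Since the indicial polynomial factors as (r - r_1)(r - r_2), D(n) = (r_1 + n - r_1)(r_1 + n - r_2) = n(n + 17/4).
Evaluating step by step (a_0 = 1):
  n = 1: D(1) = 1(1 + 17/4) = 21/4; numerator = -3(1) = -3; a_1 = (-3)/(21/4) = -4/7
  n = 2: D(2) = 2(2 + 17/4) = 25/2; numerator = -3(-4/7) + 3(1) = 33/7; a_2 = (33/7)/(25/2) = 66/175
  n = 3: D(3) = 3(3 + 17/4) = 87/4; numerator = -3(66/175) + 3(-4/7) = -498/175; a_3 = (-498/175)/(87/4) = -664/5075
  n = 4: D(4) = 4(4 + 17/4) = 33; numerator = -3(-664/5075) + 3(66/175) = 7734/5075; a_4 = (7734/5075)/(33) = 2578/55825

r = 5/4; a_0 = 1; a_1 = -4/7; a_2 = 66/175; a_3 = -664/5075; a_4 = 2578/55825


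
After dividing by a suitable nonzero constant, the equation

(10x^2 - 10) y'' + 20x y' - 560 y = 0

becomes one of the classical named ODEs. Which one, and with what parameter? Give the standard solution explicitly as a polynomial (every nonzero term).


All three coefficients share the factor -10; dividing through by -10 gives  (1 - x^2) y'' - 2x y' + 56 y = 0.
This matches the Legendre equation (1 - x^2) y'' - 2x y' + n(n+1) y = 0 (note the -2x y' term) with n(n+1) = 56, so n = 7; the polynomial solution is P_7(x).
With y = sum_k a_k x^k, matching x^k gives (k+2)(k+1) a_{k+2} = [k(k+1) - n(n+1)] a_k = (k - 7)(k + 8) a_k. The right side vanishes at k = 7, so the series with the parity of 7 terminates at degree 7.
Standard normalization (P_n(1) = 1): leading coefficient (2n)!/(2^n (n!)^2) = 87178291200/(128*25401600) = 429/16, so a_7 = 429/16. Work downward with a_k = (k+1)(k+2) a_{k+2} / ((k - 7)(k + 8)):
  a_5 = (6)(7)(429/16) / ((5 - 7)(5 + 8)) = (9009/8)/(-26) = -693/16
  a_3 = (4)(5)(-693/16) / ((3 - 7)(3 + 8)) = (-3465/4)/(-44) = 315/16
  a_1 = (2)(3)(315/16) / ((1 - 7)(1 + 8)) = (945/8)/(-54) = -35/16
Hence P_7(x) = 429 x^7/16 - 693 x^5/16 + 315 x^3/16 - 35 x/16.

P_7(x); series = 429 x^7/16 - 693 x^5/16 + 315 x^3/16 - 35 x/16


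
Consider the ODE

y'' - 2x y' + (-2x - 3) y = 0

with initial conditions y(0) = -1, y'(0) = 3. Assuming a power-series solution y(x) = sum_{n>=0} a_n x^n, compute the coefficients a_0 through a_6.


Ansatz: y(x) = sum_{n>=0} a_n x^n, so y'(x) = sum_{n>=1} n a_n x^(n-1) and y''(x) = sum_{n>=2} n(n-1) a_n x^(n-2).
Substitute into P(x) y'' + Q(x) y' + R(x) y = 0 with P(x) = 1, Q(x) = -2x, R(x) = -2x - 3, and match powers of x.
Initial conditions: a_0 = -1, a_1 = 3.
Setting the coefficient of each power of x to zero and solving order by order (substituting the coefficients already found):
  x^0: 2 a_2 - 3 a_0 = 0  ->  2 a_2 = 3 a_0 = -3  ->  a_2 = -3/2
  x^1: 6 a_3 - 5 a_1 - 2 a_0 = 0  ->  6 a_3 = 5 a_1 + 2 a_0 = 13  ->  a_3 = 13/6
  x^2: 12 a_4 - 7 a_2 - 2 a_1 = 0  ->  12 a_4 = 7 a_2 + 2 a_1 = -9/2  ->  a_4 = -3/8
  x^3: 20 a_5 - 9 a_3 - 2 a_2 = 0  ->  20 a_5 = 9 a_3 + 2 a_2 = 33/2  ->  a_5 = 33/40
  x^4: 30 a_6 - 11 a_4 - 2 a_3 = 0  ->  30 a_6 = 11 a_4 + 2 a_3 = 5/24  ->  a_6 = 1/144
Truncated series: y(x) = -1 + 3 x - (3/2) x^2 + (13/6) x^3 - (3/8) x^4 + (33/40) x^5 + (1/144) x^6 + O(x^7).

a_0 = -1; a_1 = 3; a_2 = -3/2; a_3 = 13/6; a_4 = -3/8; a_5 = 33/40; a_6 = 1/144
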